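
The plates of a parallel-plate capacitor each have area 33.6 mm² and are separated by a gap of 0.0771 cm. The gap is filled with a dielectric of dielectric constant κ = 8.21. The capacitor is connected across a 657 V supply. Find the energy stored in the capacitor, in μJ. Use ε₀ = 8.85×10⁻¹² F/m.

A = 33.6 mm² = 3.36×10⁻⁵ m².
C = κε₀A/d = 8.21 × 8.85×10⁻¹² × 3.36×10⁻⁵ / 7.71×10⁻⁴ = 3.17×10⁻¹² F.
U = ½CV² = ½ × 3.17×10⁻¹² × (657)² = 6.83×10⁻⁷ J.

U ≈ 0.683 μJ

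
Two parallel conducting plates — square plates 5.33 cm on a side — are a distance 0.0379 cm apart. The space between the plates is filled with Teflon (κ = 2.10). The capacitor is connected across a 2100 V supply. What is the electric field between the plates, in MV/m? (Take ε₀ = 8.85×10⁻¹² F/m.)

E ≈ 5.54 MV/m

E = V/d = 2100 / 3.79×10⁻⁴ = 5.54×10⁶ V/m.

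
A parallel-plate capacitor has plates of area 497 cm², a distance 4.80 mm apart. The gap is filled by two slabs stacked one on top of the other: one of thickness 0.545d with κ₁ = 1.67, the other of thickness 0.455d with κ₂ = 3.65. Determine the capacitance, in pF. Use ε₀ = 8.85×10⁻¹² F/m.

C ≈ 203 pF

A = 497 cm² = 4.97×10⁻² m².
Stacked slabs ⇒ two capacitors in series, each with the full plate area.
C₁ = κ₁ε₀A/d₁ = 1.67 × 8.85×10⁻¹² × 4.97×10⁻² / 2.62×10⁻³ = 2.81×10⁻¹⁰ F.
C₂ = κ₂ε₀A/d₂ = 3.65 × 8.85×10⁻¹² × 4.97×10⁻² / 2.18×10⁻³ = 7.35×10⁻¹⁰ F.
C = (1/C₁ + 1/C₂)⁻¹ = 2.03×10⁻¹⁰ F.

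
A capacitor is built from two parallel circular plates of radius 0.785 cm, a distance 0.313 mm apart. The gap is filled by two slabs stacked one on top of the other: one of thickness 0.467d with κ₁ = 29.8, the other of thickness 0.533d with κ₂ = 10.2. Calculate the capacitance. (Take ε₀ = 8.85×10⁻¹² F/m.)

A = π(0.785 cm)² = 1.94×10⁻⁴ m².
Stacked slabs ⇒ two capacitors in series, each with the full plate area.
C₁ = κ₁ε₀A/d₁ = 29.8 × 8.85×10⁻¹² × 1.94×10⁻⁴ / 1.46×10⁻⁴ = 3.49×10⁻¹⁰ F.
C₂ = κ₂ε₀A/d₂ = 10.2 × 8.85×10⁻¹² × 1.94×10⁻⁴ / 1.67×10⁻⁴ = 1.05×10⁻¹⁰ F.
C = (1/C₁ + 1/C₂)⁻¹ = 8.06×10⁻¹¹ F.

80.6 pF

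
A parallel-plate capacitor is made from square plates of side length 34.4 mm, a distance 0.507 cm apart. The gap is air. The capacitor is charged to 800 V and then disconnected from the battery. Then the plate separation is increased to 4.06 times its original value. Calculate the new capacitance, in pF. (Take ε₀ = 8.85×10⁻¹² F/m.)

A = (34.4 mm)² = 1.18×10⁻³ m².
Initially C₁ = ε₀A/d = 8.85×10⁻¹² × 1.18×10⁻³ / 5.07×10⁻³ = 2.07×10⁻¹² F.
C = ε₀A/d scales as 1/d, so C₂/C₁ = d₁/d₂ = 1/4.06 = 0.246.
C₂ = 0.246 × 2.07×10⁻¹² = 5.09×10⁻¹³ F.

C ≈ 0.509 pF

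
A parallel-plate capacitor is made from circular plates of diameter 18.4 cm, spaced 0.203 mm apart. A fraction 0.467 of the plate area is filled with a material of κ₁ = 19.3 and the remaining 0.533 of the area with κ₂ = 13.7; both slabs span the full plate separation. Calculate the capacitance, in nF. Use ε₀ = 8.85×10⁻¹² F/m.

C ≈ 18.9 nF

A = π(18.4/2 cm)² = 2.66×10⁻² m².
Side-by-side slabs ⇒ two capacitors in parallel, each spanning the full gap.
C₁ = κ₁ε₀A₁/d = 19.3 × 8.85×10⁻¹² × 1.24×10⁻² / 2.03×10⁻⁴ = 1.04×10⁻⁸ F.
C₂ = κ₂ε₀A₂/d = 13.7 × 8.85×10⁻¹² × 1.42×10⁻² / 2.03×10⁻⁴ = 8.46×10⁻⁹ F.
C = C₁ + C₂ = 1.89×10⁻⁸ F.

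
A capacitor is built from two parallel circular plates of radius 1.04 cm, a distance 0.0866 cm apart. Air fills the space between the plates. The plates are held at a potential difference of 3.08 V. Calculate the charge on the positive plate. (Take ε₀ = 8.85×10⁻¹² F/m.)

Q ≈ 10.7 pC

A = π(1.04 cm)² = 3.40×10⁻⁴ m².
C = ε₀A/d = 8.85×10⁻¹² × 3.40×10⁻⁴ / 8.66×10⁻⁴ = 3.47×10⁻¹² F.
Q = CV = 3.47×10⁻¹² × 3.08 = 1.07×10⁻¹¹ C.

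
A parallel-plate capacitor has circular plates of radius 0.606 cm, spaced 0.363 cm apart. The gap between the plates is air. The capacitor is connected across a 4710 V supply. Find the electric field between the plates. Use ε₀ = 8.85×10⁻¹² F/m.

1.30 MV/m

E = V/d = 4710 / 3.63×10⁻³ = 1.30×10⁶ V/m.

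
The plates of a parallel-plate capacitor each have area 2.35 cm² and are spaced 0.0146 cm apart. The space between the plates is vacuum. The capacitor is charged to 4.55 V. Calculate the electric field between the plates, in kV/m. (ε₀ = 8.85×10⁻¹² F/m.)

E ≈ 31.2 kV/m

E = V/d = 4.55 / 1.46×10⁻⁴ = 3.12×10⁴ V/m.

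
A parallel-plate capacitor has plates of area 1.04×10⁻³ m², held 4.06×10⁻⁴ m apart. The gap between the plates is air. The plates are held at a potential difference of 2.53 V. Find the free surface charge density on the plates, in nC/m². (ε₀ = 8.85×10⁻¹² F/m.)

σ ≈ 55.1 nC/m²

C = ε₀A/d = 8.85×10⁻¹² × 1.04×10⁻³ / 4.06×10⁻⁴ = 2.27×10⁻¹¹ F.
σ = Q/A = CV/A = 2.27×10⁻¹¹ × 2.53 / 1.04×10⁻³ = 5.51×10⁻⁸ C/m².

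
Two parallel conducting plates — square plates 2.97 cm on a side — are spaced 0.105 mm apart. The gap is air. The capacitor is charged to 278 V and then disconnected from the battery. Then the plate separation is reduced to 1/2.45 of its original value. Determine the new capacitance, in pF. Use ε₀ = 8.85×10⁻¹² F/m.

A = (2.97 cm)² = 8.82×10⁻⁴ m².
Initially C₁ = ε₀A/d = 8.85×10⁻¹² × 8.82×10⁻⁴ / 1.05×10⁻⁴ = 7.43×10⁻¹¹ F.
C = ε₀A/d scales as 1/d, so C₂/C₁ = d₁/d₂ = 2.45.
C₂ = 2.45 × 7.43×10⁻¹¹ = 1.82×10⁻¹⁰ F.

C ≈ 182 pF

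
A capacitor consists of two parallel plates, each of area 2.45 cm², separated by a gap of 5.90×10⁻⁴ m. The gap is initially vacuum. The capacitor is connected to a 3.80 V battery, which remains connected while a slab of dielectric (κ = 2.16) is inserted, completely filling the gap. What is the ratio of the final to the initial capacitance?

2.16

C = κε₀A/d scales with κ, so C₂/C₁ = κ = 2.16.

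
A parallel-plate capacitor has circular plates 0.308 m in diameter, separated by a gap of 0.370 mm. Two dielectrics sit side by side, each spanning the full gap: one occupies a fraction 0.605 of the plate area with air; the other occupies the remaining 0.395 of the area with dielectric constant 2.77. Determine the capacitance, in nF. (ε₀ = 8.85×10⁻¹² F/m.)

A = π(0.308/2 m)² = 7.45×10⁻² m².
Side-by-side slabs ⇒ two capacitors in parallel, each spanning the full gap.
C₁ = κ₁ε₀A₁/d = 1.00 × 8.85×10⁻¹² × 4.51×10⁻² / 3.70×10⁻⁴ = 1.08×10⁻⁹ F.
C₂ = κ₂ε₀A₂/d = 2.77 × 8.85×10⁻¹² × 2.94×10⁻² / 3.70×10⁻⁴ = 1.95×10⁻⁹ F.
C = C₁ + C₂ = 3.03×10⁻⁹ F.

C ≈ 3.03 nF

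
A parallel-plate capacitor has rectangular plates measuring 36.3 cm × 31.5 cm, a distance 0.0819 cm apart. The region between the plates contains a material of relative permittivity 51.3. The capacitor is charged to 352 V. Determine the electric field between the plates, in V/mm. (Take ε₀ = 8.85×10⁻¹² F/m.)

E ≈ 430 V/mm

E = V/d = 352 / 8.19×10⁻⁴ = 4.30×10⁵ V/m.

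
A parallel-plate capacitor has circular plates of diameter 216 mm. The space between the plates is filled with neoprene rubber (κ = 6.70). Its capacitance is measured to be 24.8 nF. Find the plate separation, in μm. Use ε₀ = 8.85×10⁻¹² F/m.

A = π(216/2 mm)² = 3.66×10⁻² m².
d = κε₀A/C = 6.70 × 8.85×10⁻¹² × 3.66×10⁻² / 2.48×10⁻⁸ = 8.76×10⁻⁵ m.

d ≈ 87.6 μm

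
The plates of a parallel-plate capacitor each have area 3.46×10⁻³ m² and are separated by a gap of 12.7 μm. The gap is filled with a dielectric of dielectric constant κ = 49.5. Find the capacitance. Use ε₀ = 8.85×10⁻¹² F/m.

C = κε₀A/d = 49.5 × 8.85×10⁻¹² × 3.46×10⁻³ / 1.27×10⁻⁵ = 1.19×10⁻⁷ F.

C ≈ 119 nF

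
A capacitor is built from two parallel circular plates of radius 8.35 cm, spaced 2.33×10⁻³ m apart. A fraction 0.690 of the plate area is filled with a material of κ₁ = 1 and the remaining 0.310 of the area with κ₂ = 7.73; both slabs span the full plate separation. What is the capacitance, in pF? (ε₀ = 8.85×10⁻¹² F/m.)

A = π(8.35 cm)² = 2.19×10⁻² m².
Side-by-side slabs ⇒ two capacitors in parallel, each spanning the full gap.
C₁ = κ₁ε₀A₁/d = 1.00 × 8.85×10⁻¹² × 1.51×10⁻² / 2.33×10⁻³ = 5.74×10⁻¹¹ F.
C₂ = κ₂ε₀A₂/d = 7.73 × 8.85×10⁻¹² × 6.79×10⁻³ / 2.33×10⁻³ = 1.99×10⁻¹⁰ F.
C = C₁ + C₂ = 2.57×10⁻¹⁰ F.

257 pF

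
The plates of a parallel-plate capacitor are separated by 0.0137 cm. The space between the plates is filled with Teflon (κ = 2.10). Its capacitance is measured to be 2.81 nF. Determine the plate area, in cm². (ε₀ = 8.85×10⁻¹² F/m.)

A = Cd/(κε₀) = 2.81×10⁻⁹ × 1.37×10⁻⁴ / (2.10 × 8.85×10⁻¹²) = 2.07×10⁻² m².

A ≈ 207 cm²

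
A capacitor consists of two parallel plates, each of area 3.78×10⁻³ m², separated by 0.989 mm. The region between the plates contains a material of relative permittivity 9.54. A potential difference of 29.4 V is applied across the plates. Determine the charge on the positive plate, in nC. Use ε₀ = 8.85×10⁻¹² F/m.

Q ≈ 9.49 nC

C = κε₀A/d = 9.54 × 8.85×10⁻¹² × 3.78×10⁻³ / 9.89×10⁻⁴ = 3.23×10⁻¹⁰ F.
Q = CV = 3.23×10⁻¹⁰ × 29.4 = 9.49×10⁻⁹ C.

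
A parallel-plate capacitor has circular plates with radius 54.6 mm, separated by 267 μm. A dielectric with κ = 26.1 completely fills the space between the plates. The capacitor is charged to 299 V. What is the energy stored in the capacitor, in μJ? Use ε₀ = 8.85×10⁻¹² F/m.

A = π(54.6 mm)² = 9.37×10⁻³ m².
C = κε₀A/d = 26.1 × 8.85×10⁻¹² × 9.37×10⁻³ / 2.67×10⁻⁴ = 8.10×10⁻⁹ F.
U = ½CV² = ½ × 8.10×10⁻⁹ × (299)² = 3.62×10⁻⁴ J.

362 μJ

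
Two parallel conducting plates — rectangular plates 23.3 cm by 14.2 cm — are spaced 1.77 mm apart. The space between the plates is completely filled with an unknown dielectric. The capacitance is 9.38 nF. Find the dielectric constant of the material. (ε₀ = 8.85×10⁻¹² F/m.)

56.7

A = 23.3 × 14.2 cm² = 3.31×10⁻² m².
κ = Cd/(ε₀A) = 9.38×10⁻⁹ × 1.77×10⁻³ / (8.85×10⁻¹² × 3.31×10⁻²) = 56.7.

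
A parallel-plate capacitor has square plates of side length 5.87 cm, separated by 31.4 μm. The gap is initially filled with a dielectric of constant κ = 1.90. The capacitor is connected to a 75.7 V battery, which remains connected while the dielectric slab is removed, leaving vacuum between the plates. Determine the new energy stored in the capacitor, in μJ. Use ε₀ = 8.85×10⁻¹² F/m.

A = (5.87 cm)² = 3.45×10⁻³ m².
Initially C₁ = κε₀A/d = 1.90 × 8.85×10⁻¹² × 3.45×10⁻³ / 3.14×10⁻⁵ = 1.85×10⁻⁹ F.
U₁ = 5.29×10⁻⁶ J.
Battery connected ⇒ V is held fixed. C₂ = 0.526 C₁ and U = ½CV², so U₂/U₁ = C₂/C₁ = 0.526.
U₂ = 0.526 × 5.29×10⁻⁶ = 2.78×10⁻⁶ J.

2.78 μJ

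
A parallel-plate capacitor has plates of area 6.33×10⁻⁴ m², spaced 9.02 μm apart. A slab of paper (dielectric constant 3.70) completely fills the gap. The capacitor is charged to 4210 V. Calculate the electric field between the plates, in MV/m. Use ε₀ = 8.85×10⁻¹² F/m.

467 MV/m

E = V/d = 4210 / 9.02×10⁻⁶ = 4.67×10⁸ V/m.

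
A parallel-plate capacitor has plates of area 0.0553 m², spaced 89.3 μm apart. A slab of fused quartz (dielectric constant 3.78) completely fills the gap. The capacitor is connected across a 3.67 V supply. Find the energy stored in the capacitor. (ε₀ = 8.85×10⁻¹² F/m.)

140 nJ

C = κε₀A/d = 3.78 × 8.85×10⁻¹² × 5.53×10⁻² / 8.93×10⁻⁵ = 2.07×10⁻⁸ F.
U = ½CV² = ½ × 2.07×10⁻⁸ × (3.67)² = 1.40×10⁻⁷ J.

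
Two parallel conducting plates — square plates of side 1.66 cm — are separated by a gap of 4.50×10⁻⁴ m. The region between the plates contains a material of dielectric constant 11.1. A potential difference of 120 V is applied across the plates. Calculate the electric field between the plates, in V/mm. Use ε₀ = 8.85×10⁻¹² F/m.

267 V/mm

E = V/d = 120 / 4.50×10⁻⁴ = 2.67×10⁵ V/m.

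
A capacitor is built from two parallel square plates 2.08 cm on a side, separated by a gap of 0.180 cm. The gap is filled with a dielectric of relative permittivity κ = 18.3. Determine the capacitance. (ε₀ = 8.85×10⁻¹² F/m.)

C ≈ 38.9 pF

A = (2.08 cm)² = 4.33×10⁻⁴ m².
C = κε₀A/d = 18.3 × 8.85×10⁻¹² × 4.33×10⁻⁴ / 1.80×10⁻³ = 3.89×10⁻¹¹ F.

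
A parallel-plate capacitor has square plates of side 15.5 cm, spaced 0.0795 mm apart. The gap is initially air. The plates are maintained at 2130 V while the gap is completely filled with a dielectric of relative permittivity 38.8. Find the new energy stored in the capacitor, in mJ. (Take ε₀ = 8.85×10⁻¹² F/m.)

A = (15.5 cm)² = 2.40×10⁻² m².
Initially C₁ = ε₀A/d = 8.85×10⁻¹² × 2.40×10⁻² / 7.95×10⁻⁵ = 2.67×10⁻⁹ F.
U₁ = 6.07×10⁻³ J.
Battery connected ⇒ V is held fixed. C₂ = 38.8 C₁ and U = ½CV², so U₂/U₁ = C₂/C₁ = 38.8.
U₂ = 38.8 × 6.07×10⁻³ = 0.235 J.

U ≈ 235 mJ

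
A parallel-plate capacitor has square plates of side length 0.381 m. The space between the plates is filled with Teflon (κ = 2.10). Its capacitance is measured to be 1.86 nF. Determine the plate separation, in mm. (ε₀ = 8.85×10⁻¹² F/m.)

A = (0.381 m)² = 0.145 m².
d = κε₀A/C = 2.10 × 8.85×10⁻¹² × 0.145 / 1.86×10⁻⁹ = 1.45×10⁻³ m.

d ≈ 1.45 mm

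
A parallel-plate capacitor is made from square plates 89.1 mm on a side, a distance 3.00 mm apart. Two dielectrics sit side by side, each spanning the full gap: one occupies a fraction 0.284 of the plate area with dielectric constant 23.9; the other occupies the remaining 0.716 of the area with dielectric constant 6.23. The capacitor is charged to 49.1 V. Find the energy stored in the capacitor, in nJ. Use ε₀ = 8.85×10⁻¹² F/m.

U ≈ 318 nJ

A = (89.1 mm)² = 7.94×10⁻³ m².
Side-by-side slabs ⇒ two capacitors in parallel, each spanning the full gap.
C₁ = κ₁ε₀A₁/d = 23.9 × 8.85×10⁻¹² × 2.25×10⁻³ / 3.00×10⁻³ = 1.59×10⁻¹⁰ F.
C₂ = κ₂ε₀A₂/d = 6.23 × 8.85×10⁻¹² × 5.68×10⁻³ / 3.00×10⁻³ = 1.04×10⁻¹⁰ F.
C = C₁ + C₂ = 2.63×10⁻¹⁰ F.
U = ½CV² = ½ × 2.63×10⁻¹⁰ × (49.1)² = 3.18×10⁻⁷ J.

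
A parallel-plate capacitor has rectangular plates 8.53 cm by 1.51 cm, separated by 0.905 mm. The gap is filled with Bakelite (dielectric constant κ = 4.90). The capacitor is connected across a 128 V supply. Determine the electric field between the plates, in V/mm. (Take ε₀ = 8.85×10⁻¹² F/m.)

E = V/d = 128 / 9.05×10⁻⁴ = 1.41×10⁵ V/m.

E ≈ 141 V/mm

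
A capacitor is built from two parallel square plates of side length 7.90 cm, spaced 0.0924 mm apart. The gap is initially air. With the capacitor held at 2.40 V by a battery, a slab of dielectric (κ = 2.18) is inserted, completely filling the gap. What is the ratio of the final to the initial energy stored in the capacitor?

2.18

Battery connected ⇒ V is held fixed.
C₂ = 2.18 C₁ and U = ½CV², so U₂/U₁ = C₂/C₁ = 2.18.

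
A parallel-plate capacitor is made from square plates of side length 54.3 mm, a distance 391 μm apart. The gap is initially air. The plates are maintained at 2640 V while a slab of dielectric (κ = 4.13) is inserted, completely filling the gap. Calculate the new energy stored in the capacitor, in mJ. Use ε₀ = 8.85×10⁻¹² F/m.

U ≈ 0.960 mJ

A = (54.3 mm)² = 2.95×10⁻³ m².
Initially C₁ = ε₀A/d = 8.85×10⁻¹² × 2.95×10⁻³ / 3.91×10⁻⁴ = 6.67×10⁻¹¹ F.
U₁ = 2.33×10⁻⁴ J.
Battery connected ⇒ V is held fixed. C₂ = 4.13 C₁ and U = ½CV², so U₂/U₁ = C₂/C₁ = 4.13.
U₂ = 4.13 × 2.33×10⁻⁴ = 9.60×10⁻⁴ J.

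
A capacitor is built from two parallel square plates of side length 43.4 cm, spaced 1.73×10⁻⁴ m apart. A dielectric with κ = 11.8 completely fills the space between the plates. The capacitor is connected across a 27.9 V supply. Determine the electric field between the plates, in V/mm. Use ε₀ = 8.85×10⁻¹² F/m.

E = V/d = 27.9 / 1.73×10⁻⁴ = 1.61×10⁵ V/m.

161 V/mm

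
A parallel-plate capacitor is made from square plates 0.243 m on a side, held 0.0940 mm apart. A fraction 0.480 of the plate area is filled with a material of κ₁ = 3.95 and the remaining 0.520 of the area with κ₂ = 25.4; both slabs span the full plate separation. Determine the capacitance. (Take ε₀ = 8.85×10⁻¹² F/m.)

A = (0.243 m)² = 5.90×10⁻² m².
Side-by-side slabs ⇒ two capacitors in parallel, each spanning the full gap.
C₁ = κ₁ε₀A₁/d = 3.95 × 8.85×10⁻¹² × 2.83×10⁻² / 9.40×10⁻⁵ = 1.05×10⁻⁸ F.
C₂ = κ₂ε₀A₂/d = 25.4 × 8.85×10⁻¹² × 3.07×10⁻² / 9.40×10⁻⁵ = 7.34×10⁻⁸ F.
C = C₁ + C₂ = 8.40×10⁻⁸ F.

C ≈ 84.0 nF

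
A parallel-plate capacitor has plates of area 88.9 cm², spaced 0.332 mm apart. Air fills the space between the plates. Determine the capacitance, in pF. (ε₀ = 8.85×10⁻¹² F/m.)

A = 88.9 cm² = 8.89×10⁻³ m².
C = ε₀A/d = 8.85×10⁻¹² × 8.89×10⁻³ / 3.32×10⁻⁴ = 2.37×10⁻¹⁰ F.

237 pF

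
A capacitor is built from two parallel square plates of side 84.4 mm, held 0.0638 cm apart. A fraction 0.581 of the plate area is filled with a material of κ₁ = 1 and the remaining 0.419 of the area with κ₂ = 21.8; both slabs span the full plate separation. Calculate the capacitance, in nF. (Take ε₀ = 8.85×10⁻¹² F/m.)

C ≈ 0.960 nF

A = (84.4 mm)² = 7.12×10⁻³ m².
Side-by-side slabs ⇒ two capacitors in parallel, each spanning the full gap.
C₁ = κ₁ε₀A₁/d = 1.00 × 8.85×10⁻¹² × 4.14×10⁻³ / 6.38×10⁻⁴ = 5.74×10⁻¹¹ F.
C₂ = κ₂ε₀A₂/d = 21.8 × 8.85×10⁻¹² × 2.98×10⁻³ / 6.38×10⁻⁴ = 9.03×10⁻¹⁰ F.
C = C₁ + C₂ = 9.60×10⁻¹⁰ F.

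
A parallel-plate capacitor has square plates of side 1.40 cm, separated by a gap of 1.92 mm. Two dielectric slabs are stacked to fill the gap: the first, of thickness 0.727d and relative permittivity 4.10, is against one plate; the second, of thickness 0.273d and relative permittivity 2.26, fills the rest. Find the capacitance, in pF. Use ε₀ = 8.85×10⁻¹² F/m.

C ≈ 3.03 pF

A = (1.40 cm)² = 1.96×10⁻⁴ m².
Stacked slabs ⇒ two capacitors in series, each with the full plate area.
C₁ = κ₁ε₀A/d₁ = 4.10 × 8.85×10⁻¹² × 1.96×10⁻⁴ / 1.40×10⁻³ = 5.10×10⁻¹² F.
C₂ = κ₂ε₀A/d₂ = 2.26 × 8.85×10⁻¹² × 1.96×10⁻⁴ / 5.24×10⁻⁴ = 7.48×10⁻¹² F.
C = (1/C₁ + 1/C₂)⁻¹ = 3.03×10⁻¹² F.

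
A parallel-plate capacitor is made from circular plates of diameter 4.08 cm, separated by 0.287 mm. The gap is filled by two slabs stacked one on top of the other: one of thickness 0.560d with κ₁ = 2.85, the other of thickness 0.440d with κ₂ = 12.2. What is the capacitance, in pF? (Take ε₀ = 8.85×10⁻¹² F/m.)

C ≈ 173 pF

A = π(4.08/2 cm)² = 1.31×10⁻³ m².
Stacked slabs ⇒ two capacitors in series, each with the full plate area.
C₁ = κ₁ε₀A/d₁ = 2.85 × 8.85×10⁻¹² × 1.31×10⁻³ / 1.61×10⁻⁴ = 2.05×10⁻¹⁰ F.
C₂ = κ₂ε₀A/d₂ = 12.2 × 8.85×10⁻¹² × 1.31×10⁻³ / 1.26×10⁻⁴ = 1.12×10⁻⁹ F.
C = (1/C₁ + 1/C₂)⁻¹ = 1.73×10⁻¹⁰ F.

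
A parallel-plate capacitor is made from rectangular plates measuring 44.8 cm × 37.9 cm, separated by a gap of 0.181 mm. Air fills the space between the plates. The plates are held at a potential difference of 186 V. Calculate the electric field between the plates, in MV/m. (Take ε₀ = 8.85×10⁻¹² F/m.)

E ≈ 1.03 MV/m

E = V/d = 186 / 1.81×10⁻⁴ = 1.03×10⁶ V/m.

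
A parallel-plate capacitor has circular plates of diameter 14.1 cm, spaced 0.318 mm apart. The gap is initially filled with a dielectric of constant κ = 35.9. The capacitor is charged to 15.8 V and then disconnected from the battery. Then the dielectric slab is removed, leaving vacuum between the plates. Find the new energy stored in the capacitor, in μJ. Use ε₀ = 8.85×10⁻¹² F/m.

U ≈ 69.9 μJ

A = π(14.1/2 cm)² = 1.56×10⁻² m².
Initially C₁ = κε₀A/d = 35.9 × 8.85×10⁻¹² × 1.56×10⁻² / 3.18×10⁻⁴ = 1.56×10⁻⁸ F.
U₁ = 1.95×10⁻⁶ J.
Isolated ⇒ Q is held fixed. C₂ = 0.0279 C₁ and U = Q²/(2C), so U₂/U₁ = C₁/C₂ = 35.9.
U₂ = 35.9 × 1.95×10⁻⁶ = 6.99×10⁻⁵ J.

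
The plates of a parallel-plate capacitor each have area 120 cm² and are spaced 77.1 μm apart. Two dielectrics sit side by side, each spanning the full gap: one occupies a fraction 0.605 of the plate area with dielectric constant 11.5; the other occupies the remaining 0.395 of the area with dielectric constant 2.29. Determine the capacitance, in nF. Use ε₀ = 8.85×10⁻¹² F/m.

10.8 nF

A = 120 cm² = 1.20×10⁻² m².
Side-by-side slabs ⇒ two capacitors in parallel, each spanning the full gap.
C₁ = κ₁ε₀A₁/d = 11.5 × 8.85×10⁻¹² × 7.26×10⁻³ / 7.71×10⁻⁵ = 9.58×10⁻⁹ F.
C₂ = κ₂ε₀A₂/d = 2.29 × 8.85×10⁻¹² × 4.74×10⁻³ / 7.71×10⁻⁵ = 1.25×10⁻⁹ F.
C = C₁ + C₂ = 1.08×10⁻⁸ F.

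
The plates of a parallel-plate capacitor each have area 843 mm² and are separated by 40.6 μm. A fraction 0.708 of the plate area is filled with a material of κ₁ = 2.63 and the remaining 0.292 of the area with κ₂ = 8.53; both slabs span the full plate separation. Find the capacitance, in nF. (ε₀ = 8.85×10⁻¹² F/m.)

A = 843 mm² = 8.43×10⁻⁴ m².
Side-by-side slabs ⇒ two capacitors in parallel, each spanning the full gap.
C₁ = κ₁ε₀A₁/d = 2.63 × 8.85×10⁻¹² × 5.97×10⁻⁴ / 4.06×10⁻⁵ = 3.42×10⁻¹⁰ F.
C₂ = κ₂ε₀A₂/d = 8.53 × 8.85×10⁻¹² × 2.46×10⁻⁴ / 4.06×10⁻⁵ = 4.58×10⁻¹⁰ F.
C = C₁ + C₂ = 8.00×10⁻¹⁰ F.

C ≈ 0.800 nF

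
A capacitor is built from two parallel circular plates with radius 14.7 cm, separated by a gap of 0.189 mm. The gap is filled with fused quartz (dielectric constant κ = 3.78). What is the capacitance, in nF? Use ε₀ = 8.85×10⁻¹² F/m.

A = π(14.7 cm)² = 6.79×10⁻² m².
C = κε₀A/d = 3.78 × 8.85×10⁻¹² × 6.79×10⁻² / 1.89×10⁻⁴ = 1.20×10⁻⁸ F.

12.0 nF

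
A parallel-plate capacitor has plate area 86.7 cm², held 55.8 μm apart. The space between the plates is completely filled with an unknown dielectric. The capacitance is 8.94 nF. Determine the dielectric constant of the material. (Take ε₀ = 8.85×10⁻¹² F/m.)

κ ≈ 6.50

A = 86.7 cm² = 8.67×10⁻³ m².
κ = Cd/(ε₀A) = 8.94×10⁻⁹ × 5.58×10⁻⁵ / (8.85×10⁻¹² × 8.67×10⁻³) = 6.50.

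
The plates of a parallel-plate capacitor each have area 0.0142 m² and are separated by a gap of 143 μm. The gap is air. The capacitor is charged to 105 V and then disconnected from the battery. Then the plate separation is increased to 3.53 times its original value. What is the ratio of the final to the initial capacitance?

C = ε₀A/d scales as 1/d, so C₂/C₁ = d₁/d₂ = 1/3.53 = 0.283.

0.283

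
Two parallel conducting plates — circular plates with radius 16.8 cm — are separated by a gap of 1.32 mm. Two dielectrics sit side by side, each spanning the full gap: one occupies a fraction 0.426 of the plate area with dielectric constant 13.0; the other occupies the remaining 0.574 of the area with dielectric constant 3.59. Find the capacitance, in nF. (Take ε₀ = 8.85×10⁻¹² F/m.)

A = π(16.8 cm)² = 8.87×10⁻² m².
Side-by-side slabs ⇒ two capacitors in parallel, each spanning the full gap.
C₁ = κ₁ε₀A₁/d = 13.0 × 8.85×10⁻¹² × 3.78×10⁻² / 1.32×10⁻³ = 3.29×10⁻⁹ F.
C₂ = κ₂ε₀A₂/d = 3.59 × 8.85×10⁻¹² × 5.09×10⁻² / 1.32×10⁻³ = 1.23×10⁻⁹ F.
C = C₁ + C₂ = 4.52×10⁻⁹ F.

C ≈ 4.52 nF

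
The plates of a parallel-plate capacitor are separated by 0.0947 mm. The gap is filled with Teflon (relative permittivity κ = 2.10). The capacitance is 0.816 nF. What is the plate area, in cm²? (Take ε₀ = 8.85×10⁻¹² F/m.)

A ≈ 41.6 cm²

A = Cd/(κε₀) = 8.16×10⁻¹⁰ × 9.47×10⁻⁵ / (2.10 × 8.85×10⁻¹²) = 4.16×10⁻³ m².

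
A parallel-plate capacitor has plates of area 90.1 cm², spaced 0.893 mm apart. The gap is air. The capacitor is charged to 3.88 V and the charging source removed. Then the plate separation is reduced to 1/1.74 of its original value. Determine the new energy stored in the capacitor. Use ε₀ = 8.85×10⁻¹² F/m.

A = 90.1 cm² = 9.01×10⁻³ m².
Initially C₁ = ε₀A/d = 8.85×10⁻¹² × 9.01×10⁻³ / 8.93×10⁻⁴ = 8.93×10⁻¹¹ F.
U₁ = 6.72×10⁻¹⁰ J.
Isolated ⇒ Q is held fixed. C₂ = 1.74 C₁ and U = Q²/(2C), so U₂/U₁ = C₁/C₂ = 0.575.
U₂ = 0.575 × 6.72×10⁻¹⁰ = 3.86×10⁻¹⁰ J.

U ≈ 386 pJ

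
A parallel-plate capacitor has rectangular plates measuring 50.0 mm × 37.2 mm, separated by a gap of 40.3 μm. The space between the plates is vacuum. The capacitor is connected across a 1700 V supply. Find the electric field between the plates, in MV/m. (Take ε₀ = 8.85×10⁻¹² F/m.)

42.2 MV/m

E = V/d = 1700 / 4.03×10⁻⁵ = 4.22×10⁷ V/m.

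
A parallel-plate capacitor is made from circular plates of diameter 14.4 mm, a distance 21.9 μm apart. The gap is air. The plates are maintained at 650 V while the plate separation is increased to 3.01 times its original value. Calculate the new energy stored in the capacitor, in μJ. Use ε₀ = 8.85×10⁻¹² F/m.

A = π(14.4/2 mm)² = 1.63×10⁻⁴ m².
Initially C₁ = ε₀A/d = 8.85×10⁻¹² × 1.63×10⁻⁴ / 2.19×10⁻⁵ = 6.58×10⁻¹¹ F.
U₁ = 1.39×10⁻⁵ J.
Battery connected ⇒ V is held fixed. C₂ = 0.332 C₁ and U = ½CV², so U₂/U₁ = C₂/C₁ = 0.332.
U₂ = 0.332 × 1.39×10⁻⁵ = 4.62×10⁻⁶ J.

4.62 μJ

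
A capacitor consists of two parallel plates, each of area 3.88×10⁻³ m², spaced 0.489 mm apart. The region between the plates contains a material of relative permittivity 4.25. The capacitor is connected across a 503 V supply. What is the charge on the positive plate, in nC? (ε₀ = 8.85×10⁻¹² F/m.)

Q ≈ 150 nC

C = κε₀A/d = 4.25 × 8.85×10⁻¹² × 3.88×10⁻³ / 4.89×10⁻⁴ = 2.98×10⁻¹⁰ F.
Q = CV = 2.98×10⁻¹⁰ × 503 = 1.50×10⁻⁷ C.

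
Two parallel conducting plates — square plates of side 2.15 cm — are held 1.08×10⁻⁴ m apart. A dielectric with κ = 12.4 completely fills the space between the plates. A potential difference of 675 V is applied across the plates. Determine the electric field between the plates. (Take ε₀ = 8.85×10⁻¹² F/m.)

E = V/d = 675 / 1.08×10⁻⁴ = 6.25×10⁶ V/m.

E ≈ 6.25 MV/m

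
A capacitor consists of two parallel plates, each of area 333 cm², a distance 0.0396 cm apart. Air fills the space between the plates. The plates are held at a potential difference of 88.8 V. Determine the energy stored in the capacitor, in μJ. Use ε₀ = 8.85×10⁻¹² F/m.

2.93 μJ

A = 333 cm² = 3.33×10⁻² m².
C = ε₀A/d = 8.85×10⁻¹² × 3.33×10⁻² / 3.96×10⁻⁴ = 7.44×10⁻¹⁰ F.
U = ½CV² = ½ × 7.44×10⁻¹⁰ × (88.8)² = 2.93×10⁻⁶ J.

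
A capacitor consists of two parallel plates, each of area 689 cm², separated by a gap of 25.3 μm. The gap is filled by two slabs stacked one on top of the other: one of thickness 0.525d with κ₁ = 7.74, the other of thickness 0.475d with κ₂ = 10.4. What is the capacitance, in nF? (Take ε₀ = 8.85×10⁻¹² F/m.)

A = 689 cm² = 6.89×10⁻² m².
Stacked slabs ⇒ two capacitors in series, each with the full plate area.
C₁ = κ₁ε₀A/d₁ = 7.74 × 8.85×10⁻¹² × 6.89×10⁻² / 1.33×10⁻⁵ = 3.55×10⁻⁷ F.
C₂ = κ₂ε₀A/d₂ = 10.4 × 8.85×10⁻¹² × 6.89×10⁻² / 1.20×10⁻⁵ = 5.28×10⁻⁷ F.
C = (1/C₁ + 1/C₂)⁻¹ = 2.12×10⁻⁷ F.

C ≈ 212 nF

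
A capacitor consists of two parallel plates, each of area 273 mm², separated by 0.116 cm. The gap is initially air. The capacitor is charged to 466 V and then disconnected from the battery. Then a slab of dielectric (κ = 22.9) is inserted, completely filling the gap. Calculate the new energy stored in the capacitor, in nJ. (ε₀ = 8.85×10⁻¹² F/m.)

U ≈ 9.88 nJ

A = 273 mm² = 2.73×10⁻⁴ m².
Initially C₁ = ε₀A/d = 8.85×10⁻¹² × 2.73×10⁻⁴ / 1.16×10⁻³ = 2.08×10⁻¹² F.
U₁ = 2.26×10⁻⁷ J.
Isolated ⇒ Q is held fixed. C₂ = 22.9 C₁ and U = Q²/(2C), so U₂/U₁ = C₁/C₂ = 0.0437.
U₂ = 0.0437 × 2.26×10⁻⁷ = 9.88×10⁻⁹ J.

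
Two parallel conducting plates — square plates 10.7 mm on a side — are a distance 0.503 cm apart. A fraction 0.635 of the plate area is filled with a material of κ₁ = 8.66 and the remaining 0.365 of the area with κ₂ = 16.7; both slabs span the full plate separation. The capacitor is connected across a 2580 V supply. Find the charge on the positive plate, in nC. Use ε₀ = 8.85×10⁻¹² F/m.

A = (10.7 mm)² = 1.14×10⁻⁴ m².
Side-by-side slabs ⇒ two capacitors in parallel, each spanning the full gap.
C₁ = κ₁ε₀A₁/d = 8.66 × 8.85×10⁻¹² × 7.27×10⁻⁵ / 5.03×10⁻³ = 1.11×10⁻¹² F.
C₂ = κ₂ε₀A₂/d = 16.7 × 8.85×10⁻¹² × 4.18×10⁻⁵ / 5.03×10⁻³ = 1.23×10⁻¹² F.
C = C₁ + C₂ = 2.34×10⁻¹² F.
Q = CV = 2.34×10⁻¹² × 2580 = 6.03×10⁻⁹ C.

Q ≈ 6.03 nC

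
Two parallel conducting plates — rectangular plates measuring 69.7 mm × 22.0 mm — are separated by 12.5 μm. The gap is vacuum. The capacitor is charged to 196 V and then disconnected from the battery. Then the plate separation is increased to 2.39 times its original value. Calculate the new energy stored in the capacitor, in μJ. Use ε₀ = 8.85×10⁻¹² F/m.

A = 69.7 × 22.0 mm² = 1.53×10⁻³ m².
Initially C₁ = ε₀A/d = 8.85×10⁻¹² × 1.53×10⁻³ / 1.25×10⁻⁵ = 1.09×10⁻⁹ F.
U₁ = 2.09×10⁻⁵ J.
Isolated ⇒ Q is held fixed. C₂ = 0.418 C₁ and U = Q²/(2C), so U₂/U₁ = C₁/C₂ = 2.39.
U₂ = 2.39 × 2.09×10⁻⁵ = 4.98×10⁻⁵ J.

U ≈ 49.8 μJ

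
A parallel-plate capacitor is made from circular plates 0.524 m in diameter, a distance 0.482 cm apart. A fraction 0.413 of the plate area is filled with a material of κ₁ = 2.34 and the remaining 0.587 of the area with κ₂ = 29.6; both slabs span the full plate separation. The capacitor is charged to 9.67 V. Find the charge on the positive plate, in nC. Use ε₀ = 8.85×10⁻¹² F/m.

A = π(0.524/2 m)² = 0.216 m².
Side-by-side slabs ⇒ two capacitors in parallel, each spanning the full gap.
C₁ = κ₁ε₀A₁/d = 2.34 × 8.85×10⁻¹² × 8.91×10⁻² / 4.82×10⁻³ = 3.83×10⁻¹⁰ F.
C₂ = κ₂ε₀A₂/d = 29.6 × 8.85×10⁻¹² × 0.127 / 4.82×10⁻³ = 6.88×10⁻⁹ F.
C = C₁ + C₂ = 7.26×10⁻⁹ F.
Q = CV = 7.26×10⁻⁹ × 9.67 = 7.02×10⁻⁸ C.

70.2 nC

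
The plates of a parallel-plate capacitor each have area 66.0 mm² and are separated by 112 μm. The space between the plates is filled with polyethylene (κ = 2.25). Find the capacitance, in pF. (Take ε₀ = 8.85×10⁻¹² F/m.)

A = 66.0 mm² = 6.60×10⁻⁵ m².
C = κε₀A/d = 2.25 × 8.85×10⁻¹² × 6.60×10⁻⁵ / 1.12×10⁻⁴ = 1.17×10⁻¹¹ F.

C ≈ 11.7 pF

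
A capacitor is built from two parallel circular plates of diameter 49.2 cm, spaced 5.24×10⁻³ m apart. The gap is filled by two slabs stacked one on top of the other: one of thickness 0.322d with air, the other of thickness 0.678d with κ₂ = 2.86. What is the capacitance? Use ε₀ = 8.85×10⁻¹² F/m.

A = π(49.2/2 cm)² = 0.190 m².
Stacked slabs ⇒ two capacitors in series, each with the full plate area.
C₁ = κ₁ε₀A/d₁ = 1.00 × 8.85×10⁻¹² × 0.190 / 1.69×10⁻³ = 9.97×10⁻¹⁰ F.
C₂ = κ₂ε₀A/d₂ = 2.86 × 8.85×10⁻¹² × 0.190 / 3.55×10⁻³ = 1.35×10⁻⁹ F.
C = (1/C₁ + 1/C₂)⁻¹ = 5.74×10⁻¹⁰ F.

0.574 nF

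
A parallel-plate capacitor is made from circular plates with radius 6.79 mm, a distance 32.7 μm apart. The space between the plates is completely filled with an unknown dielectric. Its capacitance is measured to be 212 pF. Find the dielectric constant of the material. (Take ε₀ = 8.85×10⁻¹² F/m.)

κ ≈ 5.41

A = π(6.79 mm)² = 1.45×10⁻⁴ m².
κ = Cd/(ε₀A) = 2.12×10⁻¹⁰ × 3.27×10⁻⁵ / (8.85×10⁻¹² × 1.45×10⁻⁴) = 5.41.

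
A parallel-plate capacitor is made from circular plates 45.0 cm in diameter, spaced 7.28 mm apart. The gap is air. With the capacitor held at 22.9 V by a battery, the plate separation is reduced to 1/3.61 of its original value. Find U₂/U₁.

Battery connected ⇒ V is held fixed.
C₂ = 3.61 C₁ and U = ½CV², so U₂/U₁ = C₂/C₁ = 3.61.

U₂/U₁ ≈ 3.61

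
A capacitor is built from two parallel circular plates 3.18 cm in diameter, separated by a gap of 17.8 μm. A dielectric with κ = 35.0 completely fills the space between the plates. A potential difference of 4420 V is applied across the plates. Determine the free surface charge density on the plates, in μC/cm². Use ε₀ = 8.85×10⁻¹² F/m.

σ ≈ 7.69 μC/cm²

A = π(3.18/2 cm)² = 7.94×10⁻⁴ m².
C = κε₀A/d = 35.0 × 8.85×10⁻¹² × 7.94×10⁻⁴ / 1.78×10⁻⁵ = 1.38×10⁻⁸ F.
σ = Q/A = CV/A = 1.38×10⁻⁸ × 4420 / 7.94×10⁻⁴ = 7.69×10⁻² C/m².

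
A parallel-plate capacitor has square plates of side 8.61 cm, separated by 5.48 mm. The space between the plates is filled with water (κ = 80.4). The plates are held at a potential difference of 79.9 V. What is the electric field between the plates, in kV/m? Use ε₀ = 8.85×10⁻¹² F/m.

E ≈ 14.6 kV/m

E = V/d = 79.9 / 5.48×10⁻³ = 1.46×10⁴ V/m.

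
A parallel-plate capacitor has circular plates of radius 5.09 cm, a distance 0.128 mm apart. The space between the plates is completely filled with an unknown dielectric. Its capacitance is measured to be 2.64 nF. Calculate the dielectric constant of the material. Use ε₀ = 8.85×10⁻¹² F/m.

A = π(5.09 cm)² = 8.14×10⁻³ m².
κ = Cd/(ε₀A) = 2.64×10⁻⁹ × 1.28×10⁻⁴ / (8.85×10⁻¹² × 8.14×10⁻³) = 4.69.

κ ≈ 4.69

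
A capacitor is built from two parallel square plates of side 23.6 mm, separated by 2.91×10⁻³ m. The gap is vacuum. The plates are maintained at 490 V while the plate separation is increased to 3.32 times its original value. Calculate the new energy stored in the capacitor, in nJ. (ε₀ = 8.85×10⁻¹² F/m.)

61.2 nJ

A = (23.6 mm)² = 5.57×10⁻⁴ m².
Initially C₁ = ε₀A/d = 8.85×10⁻¹² × 5.57×10⁻⁴ / 2.91×10⁻³ = 1.69×10⁻¹² F.
U₁ = 2.03×10⁻⁷ J.
Battery connected ⇒ V is held fixed. C₂ = 0.301 C₁ and U = ½CV², so U₂/U₁ = C₂/C₁ = 0.301.
U₂ = 0.301 × 2.03×10⁻⁷ = 6.12×10⁻⁸ J.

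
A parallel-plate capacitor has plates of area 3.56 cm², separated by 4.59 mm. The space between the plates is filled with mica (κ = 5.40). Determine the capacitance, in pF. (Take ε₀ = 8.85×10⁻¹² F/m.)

C ≈ 3.71 pF

A = 3.56 cm² = 3.56×10⁻⁴ m².
C = κε₀A/d = 5.40 × 8.85×10⁻¹² × 3.56×10⁻⁴ / 4.59×10⁻³ = 3.71×10⁻¹² F.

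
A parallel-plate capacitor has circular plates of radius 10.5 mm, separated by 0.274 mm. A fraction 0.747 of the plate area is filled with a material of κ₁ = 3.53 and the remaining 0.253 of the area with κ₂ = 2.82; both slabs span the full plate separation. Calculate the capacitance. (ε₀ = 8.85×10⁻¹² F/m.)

C ≈ 37.5 pF

A = π(10.5 mm)² = 3.46×10⁻⁴ m².
Side-by-side slabs ⇒ two capacitors in parallel, each spanning the full gap.
C₁ = κ₁ε₀A₁/d = 3.53 × 8.85×10⁻¹² × 2.59×10⁻⁴ / 2.74×10⁻⁴ = 2.95×10⁻¹¹ F.
C₂ = κ₂ε₀A₂/d = 2.82 × 8.85×10⁻¹² × 8.76×10⁻⁵ / 2.74×10⁻⁴ = 7.98×10⁻¹² F.
C = C₁ + C₂ = 3.75×10⁻¹¹ F.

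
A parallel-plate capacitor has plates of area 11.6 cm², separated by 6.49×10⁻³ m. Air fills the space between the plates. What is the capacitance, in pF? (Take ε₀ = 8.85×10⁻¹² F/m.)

1.58 pF

A = 11.6 cm² = 1.16×10⁻³ m².
C = ε₀A/d = 8.85×10⁻¹² × 1.16×10⁻³ / 6.49×10⁻³ = 1.58×10⁻¹² F.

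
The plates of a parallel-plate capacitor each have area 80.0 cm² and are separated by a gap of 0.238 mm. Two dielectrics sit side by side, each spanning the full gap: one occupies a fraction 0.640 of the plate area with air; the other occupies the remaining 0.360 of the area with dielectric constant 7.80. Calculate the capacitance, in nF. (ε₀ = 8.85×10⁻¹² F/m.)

1.03 nF

A = 80.0 cm² = 8.00×10⁻³ m².
Side-by-side slabs ⇒ two capacitors in parallel, each spanning the full gap.
C₁ = κ₁ε₀A₁/d = 1.00 × 8.85×10⁻¹² × 5.12×10⁻³ / 2.38×10⁻⁴ = 1.90×10⁻¹⁰ F.
C₂ = κ₂ε₀A₂/d = 7.80 × 8.85×10⁻¹² × 2.88×10⁻³ / 2.38×10⁻⁴ = 8.35×10⁻¹⁰ F.
C = C₁ + C₂ = 1.03×10⁻⁹ F.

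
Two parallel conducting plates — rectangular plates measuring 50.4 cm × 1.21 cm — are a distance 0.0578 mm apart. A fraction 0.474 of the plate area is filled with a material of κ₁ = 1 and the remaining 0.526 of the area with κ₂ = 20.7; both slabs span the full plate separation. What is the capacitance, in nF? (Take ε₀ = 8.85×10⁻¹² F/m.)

C ≈ 10.6 nF

A = 50.4 × 1.21 cm² = 6.10×10⁻³ m².
Side-by-side slabs ⇒ two capacitors in parallel, each spanning the full gap.
C₁ = κ₁ε₀A₁/d = 1.00 × 8.85×10⁻¹² × 2.89×10⁻³ / 5.78×10⁻⁵ = 4.43×10⁻¹⁰ F.
C₂ = κ₂ε₀A₂/d = 20.7 × 8.85×10⁻¹² × 3.21×10⁻³ / 5.78×10⁻⁵ = 1.02×10⁻⁸ F.
C = C₁ + C₂ = 1.06×10⁻⁸ F.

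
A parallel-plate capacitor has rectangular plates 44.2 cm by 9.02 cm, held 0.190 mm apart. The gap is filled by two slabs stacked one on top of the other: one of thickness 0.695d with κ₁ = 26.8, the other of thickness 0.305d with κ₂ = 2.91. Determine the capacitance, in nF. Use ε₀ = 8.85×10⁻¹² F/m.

A = 44.2 × 9.02 cm² = 3.99×10⁻² m².
Stacked slabs ⇒ two capacitors in series, each with the full plate area.
C₁ = κ₁ε₀A/d₁ = 26.8 × 8.85×10⁻¹² × 3.99×10⁻² / 1.32×10⁻⁴ = 7.16×10⁻⁸ F.
C₂ = κ₂ε₀A/d₂ = 2.91 × 8.85×10⁻¹² × 3.99×10⁻² / 5.79×10⁻⁵ = 1.77×10⁻⁸ F.
C = (1/C₁ + 1/C₂)⁻¹ = 1.42×10⁻⁸ F.

C ≈ 14.2 nF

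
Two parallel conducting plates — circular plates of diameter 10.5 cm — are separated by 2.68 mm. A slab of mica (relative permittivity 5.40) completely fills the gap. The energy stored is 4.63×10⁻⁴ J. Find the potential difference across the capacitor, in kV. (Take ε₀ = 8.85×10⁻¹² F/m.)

V ≈ 2.45 kV

A = π(10.5/2 cm)² = 8.66×10⁻³ m².
C = κε₀A/d = 5.40 × 8.85×10⁻¹² × 8.66×10⁻³ / 2.68×10⁻³ = 1.54×10⁻¹⁰ F.
V = √(2U/C) = √(2 × 4.63×10⁻⁴ / 1.54×10⁻¹⁰) = 2.45×10³ V.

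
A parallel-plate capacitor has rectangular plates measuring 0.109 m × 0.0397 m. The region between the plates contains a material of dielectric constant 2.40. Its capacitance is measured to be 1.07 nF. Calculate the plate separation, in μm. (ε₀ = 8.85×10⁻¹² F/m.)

A = 0.109 × 0.0397 m² = 4.33×10⁻³ m².
d = κε₀A/C = 2.40 × 8.85×10⁻¹² × 4.33×10⁻³ / 1.07×10⁻⁹ = 8.59×10⁻⁵ m.

85.9 μm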